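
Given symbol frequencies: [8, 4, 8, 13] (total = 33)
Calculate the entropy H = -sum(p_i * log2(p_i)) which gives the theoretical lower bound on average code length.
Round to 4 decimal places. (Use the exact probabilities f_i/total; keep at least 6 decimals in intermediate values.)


Per-symbol terms -p_i * log2(p_i) with p_i = f_i/33:
  p = 8/33 = 0.242424: log2(p) = -2.044394, -p*log2(p) = 0.495611
  p = 4/33 = 0.121212: log2(p) = -3.044394, -p*log2(p) = 0.369017
  p = 8/33 = 0.242424: log2(p) = -2.044394, -p*log2(p) = 0.495611
  p = 13/33 = 0.393939: log2(p) = -1.343954, -p*log2(p) = 0.529437
H = 0.495611 + 0.369017 + 0.495611 + 0.529437 = 1.889676

H = 1.8897 bits/symbol


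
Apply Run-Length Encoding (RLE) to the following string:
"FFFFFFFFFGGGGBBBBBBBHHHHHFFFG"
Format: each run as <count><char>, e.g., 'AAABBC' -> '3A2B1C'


Scanning runs left to right:
  i=0: run of 'F' x 9 -> '9F'
  i=9: run of 'G' x 4 -> '4G'
  i=13: run of 'B' x 7 -> '7B'
  i=20: run of 'H' x 5 -> '5H'
  i=25: run of 'F' x 3 -> '3F'
  i=28: run of 'G' x 1 -> '1G'

RLE = 9F4G7B5H3F1G


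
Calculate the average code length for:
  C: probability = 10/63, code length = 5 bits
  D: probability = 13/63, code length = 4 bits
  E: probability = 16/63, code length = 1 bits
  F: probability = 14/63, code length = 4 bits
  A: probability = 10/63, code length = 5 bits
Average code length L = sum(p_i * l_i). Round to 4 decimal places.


Weighted contributions p_i * l_i:
  C: (10/63) * 5 = 50/63
  D: (13/63) * 4 = 52/63
  E: (16/63) * 1 = 16/63
  F: (14/63) * 4 = 56/63
  A: (10/63) * 5 = 50/63
Sum = (50 + 52 + 16 + 56 + 50)/63 = 224/63

L = 224/63 = 3.5556 bits/symbol


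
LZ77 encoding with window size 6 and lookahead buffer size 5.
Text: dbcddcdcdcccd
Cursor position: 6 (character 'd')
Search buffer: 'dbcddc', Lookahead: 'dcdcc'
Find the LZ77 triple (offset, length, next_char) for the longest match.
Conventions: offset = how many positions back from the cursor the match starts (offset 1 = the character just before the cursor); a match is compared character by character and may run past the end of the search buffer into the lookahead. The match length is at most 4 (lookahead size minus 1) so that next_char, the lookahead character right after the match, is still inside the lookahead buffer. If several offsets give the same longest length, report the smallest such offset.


Try each offset into the search buffer:
  offset=1 (pos 5, char 'c'): match length 0
  offset=2 (pos 4, char 'd'): match length 4
  offset=3 (pos 3, char 'd'): match length 1
  offset=4 (pos 2, char 'c'): match length 0
  offset=5 (pos 1, char 'b'): match length 0
  offset=6 (pos 0, char 'd'): match length 1
Longest match has length 4 at offset 2.
next_char = character at position 6 + 4 = 10 -> 'c'

Best match: offset=2, length=4 (matching 'dcdc' starting at position 4)
LZ77 triple: (2, 4, 'c')


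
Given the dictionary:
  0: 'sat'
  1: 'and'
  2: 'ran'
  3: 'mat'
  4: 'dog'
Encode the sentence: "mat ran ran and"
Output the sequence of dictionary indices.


Look up each word in the dictionary:
  'mat' -> 3
  'ran' -> 2
  'ran' -> 2
  'and' -> 1

Encoded: [3, 2, 2, 1]


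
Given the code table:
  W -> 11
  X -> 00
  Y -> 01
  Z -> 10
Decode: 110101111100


Decoding:
11 -> W
01 -> Y
01 -> Y
11 -> W
11 -> W
00 -> X


Result: WYYWWX


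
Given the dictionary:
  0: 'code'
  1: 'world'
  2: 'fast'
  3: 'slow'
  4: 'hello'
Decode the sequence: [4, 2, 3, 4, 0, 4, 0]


Look up each index in the dictionary:
  4 -> 'hello'
  2 -> 'fast'
  3 -> 'slow'
  4 -> 'hello'
  0 -> 'code'
  4 -> 'hello'
  0 -> 'code'

Decoded: "hello fast slow hello code hello code"


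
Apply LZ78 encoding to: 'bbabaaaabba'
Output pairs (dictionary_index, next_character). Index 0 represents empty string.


LZ78 encoding steps:
Dictionary: {0: ''}
Step 1: w='' (idx 0), next='b' -> output (0, 'b'), add 'b' as idx 1
Step 2: w='b' (idx 1), next='a' -> output (1, 'a'), add 'ba' as idx 2
Step 3: w='ba' (idx 2), next='a' -> output (2, 'a'), add 'baa' as idx 3
Step 4: w='' (idx 0), next='a' -> output (0, 'a'), add 'a' as idx 4
Step 5: w='a' (idx 4), next='b' -> output (4, 'b'), add 'ab' as idx 5
Step 6: w='ba' (idx 2), end of input -> output (2, '')


Encoded: [(0, 'b'), (1, 'a'), (2, 'a'), (0, 'a'), (4, 'b'), (2, '')]


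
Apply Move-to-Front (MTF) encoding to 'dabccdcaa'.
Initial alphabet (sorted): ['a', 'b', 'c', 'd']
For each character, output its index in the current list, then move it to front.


MTF encoding:
'd': index 3 in ['a', 'b', 'c', 'd'] -> ['d', 'a', 'b', 'c']
'a': index 1 in ['d', 'a', 'b', 'c'] -> ['a', 'd', 'b', 'c']
'b': index 2 in ['a', 'd', 'b', 'c'] -> ['b', 'a', 'd', 'c']
'c': index 3 in ['b', 'a', 'd', 'c'] -> ['c', 'b', 'a', 'd']
'c': index 0 in ['c', 'b', 'a', 'd'] -> ['c', 'b', 'a', 'd']
'd': index 3 in ['c', 'b', 'a', 'd'] -> ['d', 'c', 'b', 'a']
'c': index 1 in ['d', 'c', 'b', 'a'] -> ['c', 'd', 'b', 'a']
'a': index 3 in ['c', 'd', 'b', 'a'] -> ['a', 'c', 'd', 'b']
'a': index 0 in ['a', 'c', 'd', 'b'] -> ['a', 'c', 'd', 'b']


Output: [3, 1, 2, 3, 0, 3, 1, 3, 0]


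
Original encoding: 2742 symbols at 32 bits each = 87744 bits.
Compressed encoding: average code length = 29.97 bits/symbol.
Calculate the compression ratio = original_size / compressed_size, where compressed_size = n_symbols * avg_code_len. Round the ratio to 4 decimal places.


original_size = n_symbols * orig_bits = 2742 * 32 = 87744 bits
compressed_size = n_symbols * avg_code_len = 2742 * 29.97 = 82177.74 bits
ratio = original_size / compressed_size = 87744 / 82177.74 = 1.0677

Compression ratio = 1.0677


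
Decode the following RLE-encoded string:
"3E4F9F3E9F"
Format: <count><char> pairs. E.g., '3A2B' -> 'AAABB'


Expanding each <count><char> pair:
  3E -> 'EEE'
  4F -> 'FFFF'
  9F -> 'FFFFFFFFF'
  3E -> 'EEE'
  9F -> 'FFFFFFFFF'

Decoded = EEEFFFFFFFFFFFFFEEEFFFFFFFFF


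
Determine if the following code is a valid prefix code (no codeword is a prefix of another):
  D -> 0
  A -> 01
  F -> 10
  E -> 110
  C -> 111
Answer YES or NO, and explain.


Checking each pair (does one codeword prefix another?):
  D='0' vs A='01': prefix -- VIOLATION

NO -- this is NOT a valid prefix code. D (0) is a prefix of A (01).


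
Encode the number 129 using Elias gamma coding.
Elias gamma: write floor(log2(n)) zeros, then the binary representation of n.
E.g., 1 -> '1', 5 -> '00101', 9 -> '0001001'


num_bits = floor(log2(129)) + 1 = 8
leading_zeros = num_bits - 1 = 7
binary(129) = 10000001

Elias gamma(129) = '0000000' + '10000001' = 000000010000001 (15 bits)


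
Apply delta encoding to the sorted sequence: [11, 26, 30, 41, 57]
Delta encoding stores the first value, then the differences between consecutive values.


First value: 11
Deltas:
  26 - 11 = 15
  30 - 26 = 4
  41 - 30 = 11
  57 - 41 = 16


Delta encoded: [11, 15, 4, 11, 16]


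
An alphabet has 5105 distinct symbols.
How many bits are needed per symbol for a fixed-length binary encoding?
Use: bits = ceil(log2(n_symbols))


log2(5105) = 12.3177
Bracket: 2^12 = 4096 < 5105 <= 2^13 = 8192
So ceil(log2(5105)) = 13

bits = ceil(log2(5105)) = ceil(12.3177) = 13 bits


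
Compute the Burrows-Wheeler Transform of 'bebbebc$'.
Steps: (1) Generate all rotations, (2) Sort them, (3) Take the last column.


Rotations (sorted):
  0: $bebbebc -> last char: c
  1: bbebc$be -> last char: e
  2: bc$bebbe -> last char: e
  3: bebbebc$ -> last char: $
  4: bebc$beb -> last char: b
  5: c$bebbeb -> last char: b
  6: ebbebc$b -> last char: b
  7: ebc$bebb -> last char: b


BWT = cee$bbbb


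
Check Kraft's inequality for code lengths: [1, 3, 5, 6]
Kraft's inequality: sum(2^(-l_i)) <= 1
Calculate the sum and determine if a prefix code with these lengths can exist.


Sum = 2^(-1) + 2^(-3) + 2^(-5) + 2^(-6)
    = 0.5 + 0.125 + 0.03125 + 0.015625
    = 43/64 = 0.671875
Since 0.671875 <= 1, Kraft's inequality IS satisfied.
A prefix code with these lengths CAN exist.

Kraft sum = 0.671875. Satisfied.


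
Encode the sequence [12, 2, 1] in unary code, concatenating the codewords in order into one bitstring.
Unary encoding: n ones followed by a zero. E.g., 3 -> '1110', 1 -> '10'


Encode each number as n ones followed by a terminating 0:
  12 -> 1111111111110 (13 bits)
  2 -> 110 (3 bits)
  1 -> 10 (2 bits)
Total length = 13 + 3 + 2 = 18 bits.

Unary([12, 2, 1]) = 111111111111011010 (18 bits)


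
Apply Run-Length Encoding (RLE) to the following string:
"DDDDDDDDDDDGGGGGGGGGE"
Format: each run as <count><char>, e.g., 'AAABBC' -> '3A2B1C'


Scanning runs left to right:
  i=0: run of 'D' x 11 -> '11D'
  i=11: run of 'G' x 9 -> '9G'
  i=20: run of 'E' x 1 -> '1E'

RLE = 11D9G1E


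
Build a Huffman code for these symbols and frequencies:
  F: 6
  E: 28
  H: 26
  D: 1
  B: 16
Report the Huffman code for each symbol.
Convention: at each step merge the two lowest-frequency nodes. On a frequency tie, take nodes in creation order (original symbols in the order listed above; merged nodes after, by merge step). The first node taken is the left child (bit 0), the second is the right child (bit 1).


Huffman tree construction:
Step 1: Merge D(1) + F(6) = 7
Step 2: Merge (D+F)(7) + B(16) = 23
Step 3: Merge ((D+F)+B)(23) + H(26) = 49
Step 4: Merge E(28) + (((D+F)+B)+H)(49) = 77
Read each symbol's code off the tree from the root (left child = 0, right child = 1).

Codes:
  F: 1001 (length 4)
  E: 0 (length 1)
  H: 11 (length 2)
  D: 1000 (length 4)
  B: 101 (length 3)
Average code length: 156/77 = 2.0260 bits/symbol


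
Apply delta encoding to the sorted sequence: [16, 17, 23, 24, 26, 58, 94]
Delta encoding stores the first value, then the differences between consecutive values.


First value: 16
Deltas:
  17 - 16 = 1
  23 - 17 = 6
  24 - 23 = 1
  26 - 24 = 2
  58 - 26 = 32
  94 - 58 = 36


Delta encoded: [16, 1, 6, 1, 2, 32, 36]


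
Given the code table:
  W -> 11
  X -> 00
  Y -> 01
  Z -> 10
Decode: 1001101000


Decoding:
10 -> Z
01 -> Y
10 -> Z
10 -> Z
00 -> X


Result: ZYZZX


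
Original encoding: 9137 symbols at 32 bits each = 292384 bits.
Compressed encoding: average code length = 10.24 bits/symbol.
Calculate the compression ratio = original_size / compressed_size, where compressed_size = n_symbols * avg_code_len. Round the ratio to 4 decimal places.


original_size = n_symbols * orig_bits = 9137 * 32 = 292384 bits
compressed_size = n_symbols * avg_code_len = 9137 * 10.24 = 93562.88 bits
ratio = original_size / compressed_size = 292384 / 93562.88 = 3.125

Compression ratio = 3.125


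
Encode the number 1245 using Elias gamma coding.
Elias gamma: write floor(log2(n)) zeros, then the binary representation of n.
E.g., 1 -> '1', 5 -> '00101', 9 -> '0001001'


num_bits = floor(log2(1245)) + 1 = 11
leading_zeros = num_bits - 1 = 10
binary(1245) = 10011011101

Elias gamma(1245) = '0000000000' + '10011011101' = 000000000010011011101 (21 bits)


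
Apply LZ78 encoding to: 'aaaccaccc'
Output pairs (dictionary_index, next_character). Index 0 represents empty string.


LZ78 encoding steps:
Dictionary: {0: ''}
Step 1: w='' (idx 0), next='a' -> output (0, 'a'), add 'a' as idx 1
Step 2: w='a' (idx 1), next='a' -> output (1, 'a'), add 'aa' as idx 2
Step 3: w='' (idx 0), next='c' -> output (0, 'c'), add 'c' as idx 3
Step 4: w='c' (idx 3), next='a' -> output (3, 'a'), add 'ca' as idx 4
Step 5: w='c' (idx 3), next='c' -> output (3, 'c'), add 'cc' as idx 5
Step 6: w='c' (idx 3), end of input -> output (3, '')


Encoded: [(0, 'a'), (1, 'a'), (0, 'c'), (3, 'a'), (3, 'c'), (3, '')]


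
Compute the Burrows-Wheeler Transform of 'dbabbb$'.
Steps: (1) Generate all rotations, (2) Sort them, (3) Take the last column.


Rotations (sorted):
  0: $dbabbb -> last char: b
  1: abbb$db -> last char: b
  2: b$dbabb -> last char: b
  3: babbb$d -> last char: d
  4: bb$dbab -> last char: b
  5: bbb$dba -> last char: a
  6: dbabbb$ -> last char: $


BWT = bbbdba$


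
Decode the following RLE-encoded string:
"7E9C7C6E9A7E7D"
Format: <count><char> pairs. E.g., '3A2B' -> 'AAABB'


Expanding each <count><char> pair:
  7E -> 'EEEEEEE'
  9C -> 'CCCCCCCCC'
  7C -> 'CCCCCCC'
  6E -> 'EEEEEE'
  9A -> 'AAAAAAAAA'
  7E -> 'EEEEEEE'
  7D -> 'DDDDDDD'

Decoded = EEEEEEECCCCCCCCCCCCCCCCEEEEEEAAAAAAAAAEEEEEEEDDDDDDD


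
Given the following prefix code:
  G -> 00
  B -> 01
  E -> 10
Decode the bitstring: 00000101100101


Decoding step by step:
Bits 00 -> G
Bits 00 -> G
Bits 01 -> B
Bits 01 -> B
Bits 10 -> E
Bits 01 -> B
Bits 01 -> B


Decoded message: GGBBEBB


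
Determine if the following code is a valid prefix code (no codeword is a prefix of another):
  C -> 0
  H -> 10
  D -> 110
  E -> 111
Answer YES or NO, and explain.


Checking each pair (does one codeword prefix another?):
  C='0' vs H='10': no prefix
  C='0' vs D='110': no prefix
  C='0' vs E='111': no prefix
  H='10' vs C='0': no prefix
  H='10' vs D='110': no prefix
  H='10' vs E='111': no prefix
  D='110' vs C='0': no prefix
  D='110' vs H='10': no prefix
  D='110' vs E='111': no prefix
  E='111' vs C='0': no prefix
  E='111' vs H='10': no prefix
  E='111' vs D='110': no prefix
No violation found over all pairs.

YES -- this is a valid prefix code. No codeword is a prefix of any other codeword.


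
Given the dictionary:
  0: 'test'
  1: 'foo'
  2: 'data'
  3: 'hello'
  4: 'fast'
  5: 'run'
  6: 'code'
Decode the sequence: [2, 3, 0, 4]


Look up each index in the dictionary:
  2 -> 'data'
  3 -> 'hello'
  0 -> 'test'
  4 -> 'fast'

Decoded: "data hello test fast"


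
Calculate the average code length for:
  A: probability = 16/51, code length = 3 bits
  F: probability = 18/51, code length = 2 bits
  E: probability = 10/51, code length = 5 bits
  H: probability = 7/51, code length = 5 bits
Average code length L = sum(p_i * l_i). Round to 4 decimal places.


Weighted contributions p_i * l_i:
  A: (16/51) * 3 = 48/51
  F: (18/51) * 2 = 36/51
  E: (10/51) * 5 = 50/51
  H: (7/51) * 5 = 35/51
Sum = (48 + 36 + 50 + 35)/51 = 169/51

L = 169/51 = 3.3137 bits/symbol


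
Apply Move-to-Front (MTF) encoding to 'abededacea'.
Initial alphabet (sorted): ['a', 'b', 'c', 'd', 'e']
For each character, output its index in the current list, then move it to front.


MTF encoding:
'a': index 0 in ['a', 'b', 'c', 'd', 'e'] -> ['a', 'b', 'c', 'd', 'e']
'b': index 1 in ['a', 'b', 'c', 'd', 'e'] -> ['b', 'a', 'c', 'd', 'e']
'e': index 4 in ['b', 'a', 'c', 'd', 'e'] -> ['e', 'b', 'a', 'c', 'd']
'd': index 4 in ['e', 'b', 'a', 'c', 'd'] -> ['d', 'e', 'b', 'a', 'c']
'e': index 1 in ['d', 'e', 'b', 'a', 'c'] -> ['e', 'd', 'b', 'a', 'c']
'd': index 1 in ['e', 'd', 'b', 'a', 'c'] -> ['d', 'e', 'b', 'a', 'c']
'a': index 3 in ['d', 'e', 'b', 'a', 'c'] -> ['a', 'd', 'e', 'b', 'c']
'c': index 4 in ['a', 'd', 'e', 'b', 'c'] -> ['c', 'a', 'd', 'e', 'b']
'e': index 3 in ['c', 'a', 'd', 'e', 'b'] -> ['e', 'c', 'a', 'd', 'b']
'a': index 2 in ['e', 'c', 'a', 'd', 'b'] -> ['a', 'e', 'c', 'd', 'b']


Output: [0, 1, 4, 4, 1, 1, 3, 4, 3, 2]


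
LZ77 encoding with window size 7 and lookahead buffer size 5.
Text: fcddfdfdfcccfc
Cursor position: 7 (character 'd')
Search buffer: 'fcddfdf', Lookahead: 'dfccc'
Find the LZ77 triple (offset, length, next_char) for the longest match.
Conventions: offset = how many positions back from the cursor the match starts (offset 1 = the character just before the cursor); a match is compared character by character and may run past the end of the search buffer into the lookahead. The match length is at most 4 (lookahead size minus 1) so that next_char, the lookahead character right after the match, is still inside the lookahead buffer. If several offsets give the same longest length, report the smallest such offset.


Try each offset into the search buffer:
  offset=1 (pos 6, char 'f'): match length 0
  offset=2 (pos 5, char 'd'): match length 2
  offset=3 (pos 4, char 'f'): match length 0
  offset=4 (pos 3, char 'd'): match length 2
  offset=5 (pos 2, char 'd'): match length 1
  offset=6 (pos 1, char 'c'): match length 0
  offset=7 (pos 0, char 'f'): match length 0
Longest match has length 2, found at offsets 2, 4; take the smallest, offset 2.
next_char = character at position 7 + 2 = 9 -> 'c'

Best match: offset=2, length=2 (matching 'df' starting at position 5)
LZ77 triple: (2, 2, 'c')


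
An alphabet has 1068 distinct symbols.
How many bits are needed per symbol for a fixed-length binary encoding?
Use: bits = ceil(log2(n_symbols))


log2(1068) = 10.0607
Bracket: 2^10 = 1024 < 1068 <= 2^11 = 2048
So ceil(log2(1068)) = 11

bits = ceil(log2(1068)) = ceil(10.0607) = 11 bits


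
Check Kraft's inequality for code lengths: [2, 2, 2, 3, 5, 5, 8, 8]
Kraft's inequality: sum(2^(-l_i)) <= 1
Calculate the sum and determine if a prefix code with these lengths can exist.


Sum = 2^(-2) + 2^(-2) + 2^(-2) + 2^(-3) + 2^(-5) + 2^(-5) + 2^(-8) + 2^(-8)
    = 0.25 + 0.25 + 0.25 + 0.125 + 0.03125 + 0.03125 + 0.00390625 + 0.00390625
    = 242/256 = 0.9453125
Since 0.9453125 <= 1, Kraft's inequality IS satisfied.
A prefix code with these lengths CAN exist.

Kraft sum = 0.9453125. Satisfied.


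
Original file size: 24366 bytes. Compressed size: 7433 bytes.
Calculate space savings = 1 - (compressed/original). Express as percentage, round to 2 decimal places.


ratio = compressed/original = 7433/24366 = 0.305056
savings = 1 - ratio = 1 - 0.305056 = 0.694944
as a percentage: 0.694944 * 100 = 69.49%

Space savings = 1 - 7433/24366 = 69.49%


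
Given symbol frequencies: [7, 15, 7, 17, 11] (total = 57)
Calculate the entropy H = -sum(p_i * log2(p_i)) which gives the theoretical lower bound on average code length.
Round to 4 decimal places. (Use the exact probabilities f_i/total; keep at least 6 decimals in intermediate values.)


Per-symbol terms -p_i * log2(p_i) with p_i = f_i/57:
  p = 7/57 = 0.122807: log2(p) = -3.025535, -p*log2(p) = 0.371557
  p = 15/57 = 0.263158: log2(p) = -1.925999, -p*log2(p) = 0.506842
  p = 7/57 = 0.122807: log2(p) = -3.025535, -p*log2(p) = 0.371557
  p = 17/57 = 0.298246: log2(p) = -1.745427, -p*log2(p) = 0.520566
  p = 11/57 = 0.192982: log2(p) = -2.373458, -p*log2(p) = 0.458036
H = 0.371557 + 0.506842 + 0.371557 + 0.520566 + 0.458036 = 2.228558

H = 2.2286 bits/symbol


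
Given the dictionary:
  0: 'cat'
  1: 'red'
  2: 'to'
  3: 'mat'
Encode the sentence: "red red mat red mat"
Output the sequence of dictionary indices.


Look up each word in the dictionary:
  'red' -> 1
  'red' -> 1
  'mat' -> 3
  'red' -> 1
  'mat' -> 3

Encoded: [1, 1, 3, 1, 3]


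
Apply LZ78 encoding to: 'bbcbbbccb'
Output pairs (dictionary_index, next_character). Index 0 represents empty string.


LZ78 encoding steps:
Dictionary: {0: ''}
Step 1: w='' (idx 0), next='b' -> output (0, 'b'), add 'b' as idx 1
Step 2: w='b' (idx 1), next='c' -> output (1, 'c'), add 'bc' as idx 2
Step 3: w='b' (idx 1), next='b' -> output (1, 'b'), add 'bb' as idx 3
Step 4: w='bc' (idx 2), next='c' -> output (2, 'c'), add 'bcc' as idx 4
Step 5: w='b' (idx 1), end of input -> output (1, '')


Encoded: [(0, 'b'), (1, 'c'), (1, 'b'), (2, 'c'), (1, '')]


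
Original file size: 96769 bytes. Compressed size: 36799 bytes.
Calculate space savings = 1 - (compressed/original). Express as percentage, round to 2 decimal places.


ratio = compressed/original = 36799/96769 = 0.380277
savings = 1 - ratio = 1 - 0.380277 = 0.619723
as a percentage: 0.619723 * 100 = 61.97%

Space savings = 1 - 36799/96769 = 61.97%


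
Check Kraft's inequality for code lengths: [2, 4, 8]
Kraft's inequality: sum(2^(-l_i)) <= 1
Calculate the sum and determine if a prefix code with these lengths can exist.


Sum = 2^(-2) + 2^(-4) + 2^(-8)
    = 0.25 + 0.0625 + 0.00390625
    = 81/256 = 0.31640625
Since 0.31640625 <= 1, Kraft's inequality IS satisfied.
A prefix code with these lengths CAN exist.

Kraft sum = 0.31640625. Satisfied.


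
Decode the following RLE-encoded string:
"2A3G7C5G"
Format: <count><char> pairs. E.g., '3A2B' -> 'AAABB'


Expanding each <count><char> pair:
  2A -> 'AA'
  3G -> 'GGG'
  7C -> 'CCCCCCC'
  5G -> 'GGGGG'

Decoded = AAGGGCCCCCCCGGGGG


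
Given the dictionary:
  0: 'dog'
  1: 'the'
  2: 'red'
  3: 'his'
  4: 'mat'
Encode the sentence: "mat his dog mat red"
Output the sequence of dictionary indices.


Look up each word in the dictionary:
  'mat' -> 4
  'his' -> 3
  'dog' -> 0
  'mat' -> 4
  'red' -> 2

Encoded: [4, 3, 0, 4, 2]


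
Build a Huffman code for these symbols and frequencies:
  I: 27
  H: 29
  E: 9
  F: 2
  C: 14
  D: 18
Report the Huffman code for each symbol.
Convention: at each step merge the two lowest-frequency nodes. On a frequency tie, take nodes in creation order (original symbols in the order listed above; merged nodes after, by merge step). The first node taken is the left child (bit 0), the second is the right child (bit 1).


Huffman tree construction:
Step 1: Merge F(2) + E(9) = 11
Step 2: Merge (F+E)(11) + C(14) = 25
Step 3: Merge D(18) + ((F+E)+C)(25) = 43
Step 4: Merge I(27) + H(29) = 56
Step 5: Merge (D+((F+E)+C))(43) + (I+H)(56) = 99
Read each symbol's code off the tree from the root (left child = 0, right child = 1).

Codes:
  I: 10 (length 2)
  H: 11 (length 2)
  E: 0101 (length 4)
  F: 0100 (length 4)
  C: 011 (length 3)
  D: 00 (length 2)
Average code length: 234/99 = 2.3636 bits/symbol


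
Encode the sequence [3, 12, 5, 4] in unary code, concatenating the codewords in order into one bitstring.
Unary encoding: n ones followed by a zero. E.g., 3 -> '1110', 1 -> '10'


Encode each number as n ones followed by a terminating 0:
  3 -> 1110 (4 bits)
  12 -> 1111111111110 (13 bits)
  5 -> 111110 (6 bits)
  4 -> 11110 (5 bits)
Total length = 4 + 13 + 6 + 5 = 28 bits.

Unary([3, 12, 5, 4]) = 1110111111111111011111011110 (28 bits)


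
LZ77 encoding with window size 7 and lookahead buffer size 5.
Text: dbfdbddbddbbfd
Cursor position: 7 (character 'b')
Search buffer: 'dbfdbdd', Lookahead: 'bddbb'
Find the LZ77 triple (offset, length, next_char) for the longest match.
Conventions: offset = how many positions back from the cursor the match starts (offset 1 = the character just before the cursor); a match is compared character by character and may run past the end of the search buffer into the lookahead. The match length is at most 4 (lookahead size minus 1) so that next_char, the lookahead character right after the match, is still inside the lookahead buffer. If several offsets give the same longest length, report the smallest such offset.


Try each offset into the search buffer:
  offset=1 (pos 6, char 'd'): match length 0
  offset=2 (pos 5, char 'd'): match length 0
  offset=3 (pos 4, char 'b'): match length 4
  offset=4 (pos 3, char 'd'): match length 0
  offset=5 (pos 2, char 'f'): match length 0
  offset=6 (pos 1, char 'b'): match length 1
  offset=7 (pos 0, char 'd'): match length 0
Longest match has length 4 at offset 3.
next_char = character at position 7 + 4 = 11 -> 'b'

Best match: offset=3, length=4 (matching 'bddb' starting at position 4)
LZ77 triple: (3, 4, 'b')


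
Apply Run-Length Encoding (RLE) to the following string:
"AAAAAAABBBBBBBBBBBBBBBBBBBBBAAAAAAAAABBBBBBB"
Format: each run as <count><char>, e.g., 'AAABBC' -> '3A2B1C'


Scanning runs left to right:
  i=0: run of 'A' x 7 -> '7A'
  i=7: run of 'B' x 21 -> '21B'
  i=28: run of 'A' x 9 -> '9A'
  i=37: run of 'B' x 7 -> '7B'

RLE = 7A21B9A7B


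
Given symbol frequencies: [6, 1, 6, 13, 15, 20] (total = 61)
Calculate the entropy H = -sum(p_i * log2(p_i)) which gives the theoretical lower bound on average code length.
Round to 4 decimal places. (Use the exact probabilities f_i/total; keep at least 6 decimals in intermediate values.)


Per-symbol terms -p_i * log2(p_i) with p_i = f_i/61:
  p = 6/61 = 0.098361: log2(p) = -3.345775, -p*log2(p) = 0.329093
  p = 1/61 = 0.016393: log2(p) = -5.930737, -p*log2(p) = 0.097225
  p = 6/61 = 0.098361: log2(p) = -3.345775, -p*log2(p) = 0.329093
  p = 13/61 = 0.213115: log2(p) = -2.230298, -p*log2(p) = 0.475309
  p = 15/61 = 0.245902: log2(p) = -2.023847, -p*log2(p) = 0.497667
  p = 20/61 = 0.327869: log2(p) = -1.608809, -p*log2(p) = 0.527478
H = 0.329093 + 0.097225 + 0.329093 + 0.475309 + 0.497667 + 0.527478 = 2.255865

H = 2.2559 bits/symbol


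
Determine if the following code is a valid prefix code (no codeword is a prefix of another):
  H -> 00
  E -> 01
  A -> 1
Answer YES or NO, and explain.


Checking each pair (does one codeword prefix another?):
  H='00' vs E='01': no prefix
  H='00' vs A='1': no prefix
  E='01' vs H='00': no prefix
  E='01' vs A='1': no prefix
  A='1' vs H='00': no prefix
  A='1' vs E='01': no prefix
No violation found over all pairs.

YES -- this is a valid prefix code. No codeword is a prefix of any other codeword.


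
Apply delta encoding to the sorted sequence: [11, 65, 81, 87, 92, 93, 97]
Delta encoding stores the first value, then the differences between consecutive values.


First value: 11
Deltas:
  65 - 11 = 54
  81 - 65 = 16
  87 - 81 = 6
  92 - 87 = 5
  93 - 92 = 1
  97 - 93 = 4


Delta encoded: [11, 54, 16, 6, 5, 1, 4]


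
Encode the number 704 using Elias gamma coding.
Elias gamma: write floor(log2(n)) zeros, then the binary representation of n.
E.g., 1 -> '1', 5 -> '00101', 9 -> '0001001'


num_bits = floor(log2(704)) + 1 = 10
leading_zeros = num_bits - 1 = 9
binary(704) = 1011000000

Elias gamma(704) = '000000000' + '1011000000' = 0000000001011000000 (19 bits)


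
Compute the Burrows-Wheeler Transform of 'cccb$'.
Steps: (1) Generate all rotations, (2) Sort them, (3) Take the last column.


Rotations (sorted):
  0: $cccb -> last char: b
  1: b$ccc -> last char: c
  2: cb$cc -> last char: c
  3: ccb$c -> last char: c
  4: cccb$ -> last char: $


BWT = bccc$


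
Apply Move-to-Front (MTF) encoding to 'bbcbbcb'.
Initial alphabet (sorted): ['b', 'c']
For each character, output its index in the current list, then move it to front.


MTF encoding:
'b': index 0 in ['b', 'c'] -> ['b', 'c']
'b': index 0 in ['b', 'c'] -> ['b', 'c']
'c': index 1 in ['b', 'c'] -> ['c', 'b']
'b': index 1 in ['c', 'b'] -> ['b', 'c']
'b': index 0 in ['b', 'c'] -> ['b', 'c']
'c': index 1 in ['b', 'c'] -> ['c', 'b']
'b': index 1 in ['c', 'b'] -> ['b', 'c']


Output: [0, 0, 1, 1, 0, 1, 1]


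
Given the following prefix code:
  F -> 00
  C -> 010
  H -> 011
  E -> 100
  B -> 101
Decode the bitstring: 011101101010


Decoding step by step:
Bits 011 -> H
Bits 101 -> B
Bits 101 -> B
Bits 010 -> C


Decoded message: HBBC


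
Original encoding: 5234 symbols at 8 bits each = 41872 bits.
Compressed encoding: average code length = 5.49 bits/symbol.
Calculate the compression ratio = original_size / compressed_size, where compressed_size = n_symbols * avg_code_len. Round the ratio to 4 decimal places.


original_size = n_symbols * orig_bits = 5234 * 8 = 41872 bits
compressed_size = n_symbols * avg_code_len = 5234 * 5.49 = 28734.66 bits
ratio = original_size / compressed_size = 41872 / 28734.66 = 1.4572

Compression ratio = 1.4572


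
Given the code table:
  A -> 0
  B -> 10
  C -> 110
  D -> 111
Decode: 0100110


Decoding:
0 -> A
10 -> B
0 -> A
110 -> C


Result: ABAC


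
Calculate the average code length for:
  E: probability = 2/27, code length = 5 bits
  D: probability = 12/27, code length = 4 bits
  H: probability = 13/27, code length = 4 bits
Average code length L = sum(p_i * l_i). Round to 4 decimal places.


Weighted contributions p_i * l_i:
  E: (2/27) * 5 = 10/27
  D: (12/27) * 4 = 48/27
  H: (13/27) * 4 = 52/27
Sum = (10 + 48 + 52)/27 = 110/27

L = 110/27 = 4.0741 bits/symbol


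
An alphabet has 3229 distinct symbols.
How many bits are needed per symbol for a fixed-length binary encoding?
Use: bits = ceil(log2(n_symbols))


log2(3229) = 11.6569
Bracket: 2^11 = 2048 < 3229 <= 2^12 = 4096
So ceil(log2(3229)) = 12

bits = ceil(log2(3229)) = ceil(11.6569) = 12 bits


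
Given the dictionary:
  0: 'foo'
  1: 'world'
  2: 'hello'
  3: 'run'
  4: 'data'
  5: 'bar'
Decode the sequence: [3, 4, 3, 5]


Look up each index in the dictionary:
  3 -> 'run'
  4 -> 'data'
  3 -> 'run'
  5 -> 'bar'

Decoded: "run data run bar"


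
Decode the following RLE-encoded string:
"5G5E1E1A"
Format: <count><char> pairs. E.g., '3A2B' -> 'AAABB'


Expanding each <count><char> pair:
  5G -> 'GGGGG'
  5E -> 'EEEEE'
  1E -> 'E'
  1A -> 'A'

Decoded = GGGGGEEEEEEA


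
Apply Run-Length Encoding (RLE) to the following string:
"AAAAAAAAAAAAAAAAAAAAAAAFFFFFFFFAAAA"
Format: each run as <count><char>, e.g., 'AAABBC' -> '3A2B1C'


Scanning runs left to right:
  i=0: run of 'A' x 23 -> '23A'
  i=23: run of 'F' x 8 -> '8F'
  i=31: run of 'A' x 4 -> '4A'

RLE = 23A8F4A


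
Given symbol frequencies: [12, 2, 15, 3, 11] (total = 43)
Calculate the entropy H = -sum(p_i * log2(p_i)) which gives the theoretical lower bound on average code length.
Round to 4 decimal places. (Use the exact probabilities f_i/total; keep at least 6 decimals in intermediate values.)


Per-symbol terms -p_i * log2(p_i) with p_i = f_i/43:
  p = 12/43 = 0.279070: log2(p) = -1.841302, -p*log2(p) = 0.513852
  p = 2/43 = 0.046512: log2(p) = -4.426265, -p*log2(p) = 0.205873
  p = 15/43 = 0.348837: log2(p) = -1.519374, -p*log2(p) = 0.530014
  p = 3/43 = 0.069767: log2(p) = -3.841302, -p*log2(p) = 0.267998
  p = 11/43 = 0.255814: log2(p) = -1.966833, -p*log2(p) = 0.503143
H = 0.513852 + 0.205873 + 0.530014 + 0.267998 + 0.503143 = 2.020880

H = 2.0209 bits/symbol


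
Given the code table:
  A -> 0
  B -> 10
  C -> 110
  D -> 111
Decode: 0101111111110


Decoding:
0 -> A
10 -> B
111 -> D
111 -> D
111 -> D
0 -> A


Result: ABDDDA


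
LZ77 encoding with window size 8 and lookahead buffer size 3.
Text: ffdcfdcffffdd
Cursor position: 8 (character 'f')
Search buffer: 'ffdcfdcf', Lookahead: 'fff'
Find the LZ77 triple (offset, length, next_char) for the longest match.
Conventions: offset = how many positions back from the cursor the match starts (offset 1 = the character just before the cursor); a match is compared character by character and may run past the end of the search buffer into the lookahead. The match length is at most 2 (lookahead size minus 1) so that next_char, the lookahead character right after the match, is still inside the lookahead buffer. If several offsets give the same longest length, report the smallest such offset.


Try each offset into the search buffer:
  offset=1 (pos 7, char 'f'): match length 2
  offset=2 (pos 6, char 'c'): match length 0
  offset=3 (pos 5, char 'd'): match length 0
  offset=4 (pos 4, char 'f'): match length 1
  offset=5 (pos 3, char 'c'): match length 0
  offset=6 (pos 2, char 'd'): match length 0
  offset=7 (pos 1, char 'f'): match length 1
  offset=8 (pos 0, char 'f'): match length 2
Longest match has length 2, found at offsets 1, 8; take the smallest, offset 1.
next_char = character at position 8 + 2 = 10 -> 'f'

Best match: offset=1, length=2 (matching 'ff' starting at position 7)
LZ77 triple: (1, 2, 'f')


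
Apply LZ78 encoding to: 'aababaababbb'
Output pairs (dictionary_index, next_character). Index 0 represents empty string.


LZ78 encoding steps:
Dictionary: {0: ''}
Step 1: w='' (idx 0), next='a' -> output (0, 'a'), add 'a' as idx 1
Step 2: w='a' (idx 1), next='b' -> output (1, 'b'), add 'ab' as idx 2
Step 3: w='ab' (idx 2), next='a' -> output (2, 'a'), add 'aba' as idx 3
Step 4: w='aba' (idx 3), next='b' -> output (3, 'b'), add 'abab' as idx 4
Step 5: w='' (idx 0), next='b' -> output (0, 'b'), add 'b' as idx 5
Step 6: w='b' (idx 5), end of input -> output (5, '')


Encoded: [(0, 'a'), (1, 'b'), (2, 'a'), (3, 'b'), (0, 'b'), (5, '')]


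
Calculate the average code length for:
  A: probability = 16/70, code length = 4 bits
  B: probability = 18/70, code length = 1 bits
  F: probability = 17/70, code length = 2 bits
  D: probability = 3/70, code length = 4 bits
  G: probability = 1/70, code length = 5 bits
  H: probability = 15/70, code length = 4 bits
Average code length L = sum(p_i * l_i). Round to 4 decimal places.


Weighted contributions p_i * l_i:
  A: (16/70) * 4 = 64/70
  B: (18/70) * 1 = 18/70
  F: (17/70) * 2 = 34/70
  D: (3/70) * 4 = 12/70
  G: (1/70) * 5 = 5/70
  H: (15/70) * 4 = 60/70
Sum = (64 + 18 + 34 + 12 + 5 + 60)/70 = 193/70

L = 193/70 = 2.7571 bits/symbol


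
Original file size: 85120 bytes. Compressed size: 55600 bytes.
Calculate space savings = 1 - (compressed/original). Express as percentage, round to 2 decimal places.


ratio = compressed/original = 55600/85120 = 0.653195
savings = 1 - ratio = 1 - 0.653195 = 0.346805
as a percentage: 0.346805 * 100 = 34.68%

Space savings = 1 - 55600/85120 = 34.68%


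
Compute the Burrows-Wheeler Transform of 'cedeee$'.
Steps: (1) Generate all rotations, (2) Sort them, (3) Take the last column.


Rotations (sorted):
  0: $cedeee -> last char: e
  1: cedeee$ -> last char: $
  2: deee$ce -> last char: e
  3: e$cedee -> last char: e
  4: edeee$c -> last char: c
  5: ee$cede -> last char: e
  6: eee$ced -> last char: d


BWT = e$eeced


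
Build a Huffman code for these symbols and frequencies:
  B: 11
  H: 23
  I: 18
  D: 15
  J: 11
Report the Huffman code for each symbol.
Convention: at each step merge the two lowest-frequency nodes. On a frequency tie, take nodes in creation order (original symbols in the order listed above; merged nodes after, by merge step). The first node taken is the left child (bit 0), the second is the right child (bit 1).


Huffman tree construction:
Step 1: Merge B(11) + J(11) = 22
Step 2: Merge D(15) + I(18) = 33
Step 3: Merge (B+J)(22) + H(23) = 45
Step 4: Merge (D+I)(33) + ((B+J)+H)(45) = 78
Read each symbol's code off the tree from the root (left child = 0, right child = 1).

Codes:
  B: 100 (length 3)
  H: 11 (length 2)
  I: 01 (length 2)
  D: 00 (length 2)
  J: 101 (length 3)
Average code length: 178/78 = 2.2821 bits/symbol


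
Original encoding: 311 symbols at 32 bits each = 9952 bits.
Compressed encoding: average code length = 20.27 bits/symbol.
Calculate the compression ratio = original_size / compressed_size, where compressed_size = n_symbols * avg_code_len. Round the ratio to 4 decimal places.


original_size = n_symbols * orig_bits = 311 * 32 = 9952 bits
compressed_size = n_symbols * avg_code_len = 311 * 20.27 = 6303.97 bits
ratio = original_size / compressed_size = 9952 / 6303.97 = 1.5787

Compression ratio = 1.5787


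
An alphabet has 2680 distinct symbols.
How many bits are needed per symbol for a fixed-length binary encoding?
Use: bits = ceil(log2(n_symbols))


log2(2680) = 11.388
Bracket: 2^11 = 2048 < 2680 <= 2^12 = 4096
So ceil(log2(2680)) = 12

bits = ceil(log2(2680)) = ceil(11.388) = 12 bits


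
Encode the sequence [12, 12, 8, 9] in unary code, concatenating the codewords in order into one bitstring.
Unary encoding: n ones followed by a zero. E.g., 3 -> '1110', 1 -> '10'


Encode each number as n ones followed by a terminating 0:
  12 -> 1111111111110 (13 bits)
  12 -> 1111111111110 (13 bits)
  8 -> 111111110 (9 bits)
  9 -> 1111111110 (10 bits)
Total length = 13 + 13 + 9 + 10 = 45 bits.

Unary([12, 12, 8, 9]) = 111111111111011111111111101111111101111111110 (45 bits)


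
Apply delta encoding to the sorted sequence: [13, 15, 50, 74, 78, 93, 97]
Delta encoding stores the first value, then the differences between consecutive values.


First value: 13
Deltas:
  15 - 13 = 2
  50 - 15 = 35
  74 - 50 = 24
  78 - 74 = 4
  93 - 78 = 15
  97 - 93 = 4


Delta encoded: [13, 2, 35, 24, 4, 15, 4]


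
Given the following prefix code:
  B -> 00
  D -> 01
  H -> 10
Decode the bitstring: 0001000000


Decoding step by step:
Bits 00 -> B
Bits 01 -> D
Bits 00 -> B
Bits 00 -> B
Bits 00 -> B


Decoded message: BDBBB


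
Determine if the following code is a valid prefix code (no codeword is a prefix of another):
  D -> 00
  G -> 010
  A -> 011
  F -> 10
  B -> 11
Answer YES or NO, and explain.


Checking each pair (does one codeword prefix another?):
  D='00' vs G='010': no prefix
  D='00' vs A='011': no prefix
  D='00' vs F='10': no prefix
  D='00' vs B='11': no prefix
  G='010' vs D='00': no prefix
  G='010' vs A='011': no prefix
  G='010' vs F='10': no prefix
  G='010' vs B='11': no prefix
  A='011' vs D='00': no prefix
  A='011' vs G='010': no prefix
  A='011' vs F='10': no prefix
  A='011' vs B='11': no prefix
  F='10' vs D='00': no prefix
  F='10' vs G='010': no prefix
  F='10' vs A='011': no prefix
  F='10' vs B='11': no prefix
  B='11' vs D='00': no prefix
  B='11' vs G='010': no prefix
  B='11' vs A='011': no prefix
  B='11' vs F='10': no prefix
No violation found over all pairs.

YES -- this is a valid prefix code. No codeword is a prefix of any other codeword.


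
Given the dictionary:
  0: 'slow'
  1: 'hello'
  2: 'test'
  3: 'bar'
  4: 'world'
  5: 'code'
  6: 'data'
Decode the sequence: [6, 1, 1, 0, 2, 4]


Look up each index in the dictionary:
  6 -> 'data'
  1 -> 'hello'
  1 -> 'hello'
  0 -> 'slow'
  2 -> 'test'
  4 -> 'world'

Decoded: "data hello hello slow test world"


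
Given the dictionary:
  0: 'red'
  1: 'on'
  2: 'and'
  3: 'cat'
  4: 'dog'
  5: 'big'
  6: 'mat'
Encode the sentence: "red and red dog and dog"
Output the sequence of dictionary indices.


Look up each word in the dictionary:
  'red' -> 0
  'and' -> 2
  'red' -> 0
  'dog' -> 4
  'and' -> 2
  'dog' -> 4

Encoded: [0, 2, 0, 4, 2, 4]


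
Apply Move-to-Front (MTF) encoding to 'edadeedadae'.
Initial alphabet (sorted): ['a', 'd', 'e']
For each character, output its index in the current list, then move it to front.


MTF encoding:
'e': index 2 in ['a', 'd', 'e'] -> ['e', 'a', 'd']
'd': index 2 in ['e', 'a', 'd'] -> ['d', 'e', 'a']
'a': index 2 in ['d', 'e', 'a'] -> ['a', 'd', 'e']
'd': index 1 in ['a', 'd', 'e'] -> ['d', 'a', 'e']
'e': index 2 in ['d', 'a', 'e'] -> ['e', 'd', 'a']
'e': index 0 in ['e', 'd', 'a'] -> ['e', 'd', 'a']
'd': index 1 in ['e', 'd', 'a'] -> ['d', 'e', 'a']
'a': index 2 in ['d', 'e', 'a'] -> ['a', 'd', 'e']
'd': index 1 in ['a', 'd', 'e'] -> ['d', 'a', 'e']
'a': index 1 in ['d', 'a', 'e'] -> ['a', 'd', 'e']
'e': index 2 in ['a', 'd', 'e'] -> ['e', 'a', 'd']


Output: [2, 2, 2, 1, 2, 0, 1, 2, 1, 1, 2]


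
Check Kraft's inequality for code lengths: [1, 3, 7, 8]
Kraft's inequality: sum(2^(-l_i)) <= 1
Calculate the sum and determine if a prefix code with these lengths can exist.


Sum = 2^(-1) + 2^(-3) + 2^(-7) + 2^(-8)
    = 0.5 + 0.125 + 0.0078125 + 0.00390625
    = 163/256 = 0.63671875
Since 0.63671875 <= 1, Kraft's inequality IS satisfied.
A prefix code with these lengths CAN exist.

Kraft sum = 0.63671875. Satisfied.


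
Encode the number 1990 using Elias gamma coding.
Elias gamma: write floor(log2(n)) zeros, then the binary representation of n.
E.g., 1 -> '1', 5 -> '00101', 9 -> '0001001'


num_bits = floor(log2(1990)) + 1 = 11
leading_zeros = num_bits - 1 = 10
binary(1990) = 11111000110

Elias gamma(1990) = '0000000000' + '11111000110' = 000000000011111000110 (21 bits)


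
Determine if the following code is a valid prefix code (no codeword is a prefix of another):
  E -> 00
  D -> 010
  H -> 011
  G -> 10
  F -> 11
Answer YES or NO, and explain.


Checking each pair (does one codeword prefix another?):
  E='00' vs D='010': no prefix
  E='00' vs H='011': no prefix
  E='00' vs G='10': no prefix
  E='00' vs F='11': no prefix
  D='010' vs E='00': no prefix
  D='010' vs H='011': no prefix
  D='010' vs G='10': no prefix
  D='010' vs F='11': no prefix
  H='011' vs E='00': no prefix
  H='011' vs D='010': no prefix
  H='011' vs G='10': no prefix
  H='011' vs F='11': no prefix
  G='10' vs E='00': no prefix
  G='10' vs D='010': no prefix
  G='10' vs H='011': no prefix
  G='10' vs F='11': no prefix
  F='11' vs E='00': no prefix
  F='11' vs D='010': no prefix
  F='11' vs H='011': no prefix
  F='11' vs G='10': no prefix
No violation found over all pairs.

YES -- this is a valid prefix code. No codeword is a prefix of any other codeword.


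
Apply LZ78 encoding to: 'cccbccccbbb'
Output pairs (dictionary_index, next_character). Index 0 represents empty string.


LZ78 encoding steps:
Dictionary: {0: ''}
Step 1: w='' (idx 0), next='c' -> output (0, 'c'), add 'c' as idx 1
Step 2: w='c' (idx 1), next='c' -> output (1, 'c'), add 'cc' as idx 2
Step 3: w='' (idx 0), next='b' -> output (0, 'b'), add 'b' as idx 3
Step 4: w='cc' (idx 2), next='c' -> output (2, 'c'), add 'ccc' as idx 4
Step 5: w='c' (idx 1), next='b' -> output (1, 'b'), add 'cb' as idx 5
Step 6: w='b' (idx 3), next='b' -> output (3, 'b'), add 'bb' as idx 6


Encoded: [(0, 'c'), (1, 'c'), (0, 'b'), (2, 'c'), (1, 'b'), (3, 'b')]
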